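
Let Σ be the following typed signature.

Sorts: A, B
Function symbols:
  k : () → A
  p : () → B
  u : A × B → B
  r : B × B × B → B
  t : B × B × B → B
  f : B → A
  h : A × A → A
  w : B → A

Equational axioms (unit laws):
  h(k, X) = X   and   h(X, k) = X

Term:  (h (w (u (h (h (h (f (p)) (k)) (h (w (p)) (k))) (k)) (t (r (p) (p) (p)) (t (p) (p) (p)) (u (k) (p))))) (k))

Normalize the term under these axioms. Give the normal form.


1. (h (w (u (h (h (h (f (p)) (k)) (h (w (p)) (k))) (k)) (t (r (p) (p) (p)) (t (p) (p) (p)) (u (k) (p))))) (k))  →  (w (u (h (h (h (f (p)) (k)) (h (w (p)) (k))) (k)) (t (r (p) (p) (p)) (t (p) (p) (p)) (u (k) (p)))))
2. (w (u (h (h (h (f (p)) (k)) (h (w (p)) (k))) (k)) (t (r (p) (p) (p)) (t (p) (p) (p)) (u (k) (p)))))  →  (w (u (h (h (f (p)) (k)) (h (w (p)) (k))) (t (r (p) (p) (p)) (t (p) (p) (p)) (u (k) (p)))))
3. (w (u (h (h (f (p)) (k)) (h (w (p)) (k))) (t (r (p) (p) (p)) (t (p) (p) (p)) (u (k) (p)))))  →  (w (u (h (f (p)) (h (w (p)) (k))) (t (r (p) (p) (p)) (t (p) (p) (p)) (u (k) (p)))))
4. (w (u (h (f (p)) (h (w (p)) (k))) (t (r (p) (p) (p)) (t (p) (p) (p)) (u (k) (p)))))  →  (w (u (h (f (p)) (w (p))) (t (r (p) (p) (p)) (t (p) (p) (p)) (u (k) (p)))))

normal form = (w (u (h (f (p)) (w (p))) (t (r (p) (p) (p)) (t (p) (p) (p)) (u (k) (p)))))


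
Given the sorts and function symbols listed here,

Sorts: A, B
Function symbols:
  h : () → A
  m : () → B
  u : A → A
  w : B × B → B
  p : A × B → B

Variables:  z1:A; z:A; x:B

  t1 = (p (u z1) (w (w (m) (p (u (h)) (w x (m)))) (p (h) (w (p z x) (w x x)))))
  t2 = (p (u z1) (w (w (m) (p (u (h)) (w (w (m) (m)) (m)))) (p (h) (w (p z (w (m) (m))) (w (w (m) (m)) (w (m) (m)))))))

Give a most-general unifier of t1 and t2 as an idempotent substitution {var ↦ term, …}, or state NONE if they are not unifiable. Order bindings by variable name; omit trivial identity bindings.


{x ↦ (w (m) (m))}


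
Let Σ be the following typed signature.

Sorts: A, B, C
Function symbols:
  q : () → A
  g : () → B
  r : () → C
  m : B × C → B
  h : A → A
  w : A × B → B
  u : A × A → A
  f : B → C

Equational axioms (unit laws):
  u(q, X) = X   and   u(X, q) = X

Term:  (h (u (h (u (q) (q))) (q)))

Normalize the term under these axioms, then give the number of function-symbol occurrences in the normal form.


1. (h (u (h (u (q) (q))) (q)))  →  (h (h (u (q) (q))))
2. (h (h (u (q) (q))))  →  (h (h (q)))
normal form: (h (h (q)))

size = 3


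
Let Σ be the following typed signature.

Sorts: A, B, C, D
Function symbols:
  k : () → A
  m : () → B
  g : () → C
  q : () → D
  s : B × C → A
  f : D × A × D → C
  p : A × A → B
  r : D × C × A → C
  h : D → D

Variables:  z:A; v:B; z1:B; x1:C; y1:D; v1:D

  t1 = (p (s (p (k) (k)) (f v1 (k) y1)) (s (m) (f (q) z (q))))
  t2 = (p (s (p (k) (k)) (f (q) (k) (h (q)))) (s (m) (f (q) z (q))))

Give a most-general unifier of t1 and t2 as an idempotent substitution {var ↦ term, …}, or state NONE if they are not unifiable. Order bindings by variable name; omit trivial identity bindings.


{v1 ↦ (q), y1 ↦ (h (q))}


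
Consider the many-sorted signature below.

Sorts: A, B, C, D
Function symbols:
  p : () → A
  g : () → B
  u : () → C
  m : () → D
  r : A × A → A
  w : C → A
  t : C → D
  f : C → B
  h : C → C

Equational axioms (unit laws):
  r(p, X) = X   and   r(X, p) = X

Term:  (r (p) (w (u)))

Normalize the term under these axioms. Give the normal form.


1. (r (p) (w (u)))  →  (w (u))

normal form = (w (u))


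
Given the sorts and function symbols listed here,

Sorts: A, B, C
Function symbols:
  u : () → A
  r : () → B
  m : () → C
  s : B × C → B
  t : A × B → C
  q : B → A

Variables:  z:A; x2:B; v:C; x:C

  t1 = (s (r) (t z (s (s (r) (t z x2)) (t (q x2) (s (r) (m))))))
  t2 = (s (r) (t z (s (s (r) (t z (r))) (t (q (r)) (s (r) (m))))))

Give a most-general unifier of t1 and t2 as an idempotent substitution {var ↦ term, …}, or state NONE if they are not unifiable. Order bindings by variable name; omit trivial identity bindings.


{x2 ↦ (r)}


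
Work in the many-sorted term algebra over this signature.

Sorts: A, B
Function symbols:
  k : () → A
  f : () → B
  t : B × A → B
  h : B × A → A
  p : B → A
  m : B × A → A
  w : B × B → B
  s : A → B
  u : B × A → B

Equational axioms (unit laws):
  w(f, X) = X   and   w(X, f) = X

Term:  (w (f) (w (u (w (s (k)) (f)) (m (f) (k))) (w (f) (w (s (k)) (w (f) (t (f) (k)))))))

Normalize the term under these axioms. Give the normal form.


normal form = (w (u (s (k)) (m (f) (k))) (w (s (k)) (t (f) (k))))

1. (w (f) (w (u (w (s (k)) (f)) (m (f) (k))) (w (f) (w (s (k)) (w (f) (t (f) (k)))))))  →  (w (u (w (s (k)) (f)) (m (f) (k))) (w (f) (w (s (k)) (w (f) (t (f) (k))))))
2. (w (u (w (s (k)) (f)) (m (f) (k))) (w (f) (w (s (k)) (w (f) (t (f) (k))))))  →  (w (u (s (k)) (m (f) (k))) (w (f) (w (s (k)) (w (f) (t (f) (k))))))
3. (w (u (s (k)) (m (f) (k))) (w (f) (w (s (k)) (w (f) (t (f) (k))))))  →  (w (u (s (k)) (m (f) (k))) (w (s (k)) (w (f) (t (f) (k)))))
4. (w (u (s (k)) (m (f) (k))) (w (s (k)) (w (f) (t (f) (k)))))  →  (w (u (s (k)) (m (f) (k))) (w (s (k)) (t (f) (k))))


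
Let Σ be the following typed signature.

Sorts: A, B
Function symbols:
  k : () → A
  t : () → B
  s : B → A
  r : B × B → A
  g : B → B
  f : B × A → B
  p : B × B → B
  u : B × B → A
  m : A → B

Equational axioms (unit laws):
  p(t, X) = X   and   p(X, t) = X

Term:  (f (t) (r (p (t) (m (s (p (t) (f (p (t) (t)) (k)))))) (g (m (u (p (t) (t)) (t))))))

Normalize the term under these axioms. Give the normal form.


1. (f (t) (r (p (t) (m (s (p (t) (f (p (t) (t)) (k)))))) (g (m (u (p (t) (t)) (t))))))  →  (f (t) (r (m (s (p (t) (f (p (t) (t)) (k))))) (g (m (u (p (t) (t)) (t))))))
2. (f (t) (r (m (s (p (t) (f (p (t) (t)) (k))))) (g (m (u (p (t) (t)) (t))))))  →  (f (t) (r (m (s (f (p (t) (t)) (k)))) (g (m (u (p (t) (t)) (t))))))
3. (f (t) (r (m (s (f (p (t) (t)) (k)))) (g (m (u (p (t) (t)) (t))))))  →  (f (t) (r (m (s (f (t) (k)))) (g (m (u (p (t) (t)) (t))))))
4. (f (t) (r (m (s (f (t) (k)))) (g (m (u (p (t) (t)) (t))))))  →  (f (t) (r (m (s (f (t) (k)))) (g (m (u (t) (t))))))

normal form = (f (t) (r (m (s (f (t) (k)))) (g (m (u (t) (t))))))


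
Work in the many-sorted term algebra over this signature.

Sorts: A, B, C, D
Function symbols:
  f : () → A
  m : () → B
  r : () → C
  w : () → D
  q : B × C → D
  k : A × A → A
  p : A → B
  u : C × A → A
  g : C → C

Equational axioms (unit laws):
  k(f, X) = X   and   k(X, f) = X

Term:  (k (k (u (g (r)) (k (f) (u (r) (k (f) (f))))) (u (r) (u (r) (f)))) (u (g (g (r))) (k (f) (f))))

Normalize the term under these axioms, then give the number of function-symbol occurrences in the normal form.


size = 18

1. (k (k (u (g (r)) (k (f) (u (r) (k (f) (f))))) (u (r) (u (r) (f)))) (u (g (g (r))) (k (f) (f))))  →  (k (k (u (g (r)) (u (r) (k (f) (f)))) (u (r) (u (r) (f)))) (u (g (g (r))) (k (f) (f))))
2. (k (k (u (g (r)) (u (r) (k (f) (f)))) (u (r) (u (r) (f)))) (u (g (g (r))) (k (f) (f))))  →  (k (k (u (g (r)) (u (r) (f))) (u (r) (u (r) (f)))) (u (g (g (r))) (k (f) (f))))
3. (k (k (u (g (r)) (u (r) (f))) (u (r) (u (r) (f)))) (u (g (g (r))) (k (f) (f))))  →  (k (k (u (g (r)) (u (r) (f))) (u (r) (u (r) (f)))) (u (g (g (r))) (f)))
normal form: (k (k (u (g (r)) (u (r) (f))) (u (r) (u (r) (f)))) (u (g (g (r))) (f)))


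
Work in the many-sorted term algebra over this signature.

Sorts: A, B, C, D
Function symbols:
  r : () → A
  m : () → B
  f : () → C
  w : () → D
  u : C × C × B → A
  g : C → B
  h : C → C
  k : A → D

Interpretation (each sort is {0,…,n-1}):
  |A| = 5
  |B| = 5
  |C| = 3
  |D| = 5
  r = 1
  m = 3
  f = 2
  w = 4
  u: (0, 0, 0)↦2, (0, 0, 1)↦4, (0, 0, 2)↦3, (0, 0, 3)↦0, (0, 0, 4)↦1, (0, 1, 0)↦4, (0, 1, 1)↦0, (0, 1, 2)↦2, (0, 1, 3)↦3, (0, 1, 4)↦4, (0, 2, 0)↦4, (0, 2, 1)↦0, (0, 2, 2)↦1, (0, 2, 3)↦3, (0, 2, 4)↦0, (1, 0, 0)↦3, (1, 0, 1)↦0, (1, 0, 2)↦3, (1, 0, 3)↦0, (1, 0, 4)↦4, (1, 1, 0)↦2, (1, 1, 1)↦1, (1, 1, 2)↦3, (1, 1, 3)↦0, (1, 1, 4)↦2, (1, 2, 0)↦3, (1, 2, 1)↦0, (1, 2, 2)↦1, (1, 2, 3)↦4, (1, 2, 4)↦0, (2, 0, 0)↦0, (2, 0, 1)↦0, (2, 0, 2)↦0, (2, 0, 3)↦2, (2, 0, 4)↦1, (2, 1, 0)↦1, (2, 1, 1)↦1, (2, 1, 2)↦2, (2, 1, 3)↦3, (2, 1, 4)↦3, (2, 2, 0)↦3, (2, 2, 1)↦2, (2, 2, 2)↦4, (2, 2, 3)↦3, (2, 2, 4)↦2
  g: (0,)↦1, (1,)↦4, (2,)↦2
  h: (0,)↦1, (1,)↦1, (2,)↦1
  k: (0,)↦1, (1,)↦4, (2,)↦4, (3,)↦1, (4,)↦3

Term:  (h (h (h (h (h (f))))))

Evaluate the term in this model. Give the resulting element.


value = 1

  f = 2
  (h (f)) = h(2,) = 1
  (h (h (f))) = h(1,) = 1
  (h (h (h (f)))) = h(1,) = 1
  (h (h (h (h (f))))) = h(1,) = 1
  (h (h (h (h (h (f)))))) = h(1,) = 1


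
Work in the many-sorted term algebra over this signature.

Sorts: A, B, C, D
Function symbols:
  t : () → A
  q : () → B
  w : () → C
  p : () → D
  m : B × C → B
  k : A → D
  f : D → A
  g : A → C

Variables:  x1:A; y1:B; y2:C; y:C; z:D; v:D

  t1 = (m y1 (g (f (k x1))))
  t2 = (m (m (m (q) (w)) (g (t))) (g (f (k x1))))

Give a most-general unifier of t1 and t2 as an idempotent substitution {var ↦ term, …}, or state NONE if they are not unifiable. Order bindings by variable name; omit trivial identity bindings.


{y1 ↦ (m (m (q) (w)) (g (t)))}


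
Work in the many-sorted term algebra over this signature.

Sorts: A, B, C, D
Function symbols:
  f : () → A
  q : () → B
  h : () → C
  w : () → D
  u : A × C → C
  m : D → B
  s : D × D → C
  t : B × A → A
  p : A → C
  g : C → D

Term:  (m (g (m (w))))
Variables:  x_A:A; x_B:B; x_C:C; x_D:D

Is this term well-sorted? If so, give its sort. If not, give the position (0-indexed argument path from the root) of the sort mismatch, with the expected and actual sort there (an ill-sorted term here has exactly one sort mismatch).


ill-sorted at position [0, 0]: expected C, got B

      (w) : D
    (m (w)) : B
  (g (m (w))) : ✗ arg 0 at [0, 0] has sort B, expected C


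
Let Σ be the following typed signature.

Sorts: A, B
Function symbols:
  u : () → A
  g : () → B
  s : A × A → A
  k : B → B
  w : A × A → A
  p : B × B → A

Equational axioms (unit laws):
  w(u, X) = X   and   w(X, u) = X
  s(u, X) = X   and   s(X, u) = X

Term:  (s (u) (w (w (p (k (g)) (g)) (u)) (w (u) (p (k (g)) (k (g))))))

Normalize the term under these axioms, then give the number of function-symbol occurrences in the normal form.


1. (s (u) (w (w (p (k (g)) (g)) (u)) (w (u) (p (k (g)) (k (g))))))  →  (w (w (p (k (g)) (g)) (u)) (w (u) (p (k (g)) (k (g)))))
2. (w (w (p (k (g)) (g)) (u)) (w (u) (p (k (g)) (k (g)))))  →  (w (p (k (g)) (g)) (w (u) (p (k (g)) (k (g)))))
3. (w (p (k (g)) (g)) (w (u) (p (k (g)) (k (g)))))  →  (w (p (k (g)) (g)) (p (k (g)) (k (g))))
normal form: (w (p (k (g)) (g)) (p (k (g)) (k (g))))

size = 10


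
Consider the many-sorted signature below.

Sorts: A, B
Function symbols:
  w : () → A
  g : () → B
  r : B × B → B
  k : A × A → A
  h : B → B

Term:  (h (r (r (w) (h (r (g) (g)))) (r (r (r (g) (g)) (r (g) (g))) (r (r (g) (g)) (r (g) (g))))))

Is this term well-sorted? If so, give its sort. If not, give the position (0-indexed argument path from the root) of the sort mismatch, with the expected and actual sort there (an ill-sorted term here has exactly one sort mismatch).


ill-sorted at position [0, 0, 0]: expected B, got A

      (w) : A
          (g) : B
          (g) : B
        (r (g) (g)) : B
      (h (r (g) (g))) : B
    (r (w) (h (r (g) (g)))) : ✗ arg 0 at [0, 0, 0] has sort A, expected B
          (g) : B
          (g) : B
        (r (g) (g)) : B
          (g) : B
          (g) : B
        (r (g) (g)) : B
      (r (r (g) (g)) (r (g) (g))) : B
          (g) : B
          (g) : B
        (r (g) (g)) : B
          (g) : B
          (g) : B
        (r (g) (g)) : B
      (r (r (g) (g)) (r (g) (g))) : B
    (r (r (r (g) (g)) (r (g) (g))) (r (r (g) (g)) (r (g) (g)))) : B


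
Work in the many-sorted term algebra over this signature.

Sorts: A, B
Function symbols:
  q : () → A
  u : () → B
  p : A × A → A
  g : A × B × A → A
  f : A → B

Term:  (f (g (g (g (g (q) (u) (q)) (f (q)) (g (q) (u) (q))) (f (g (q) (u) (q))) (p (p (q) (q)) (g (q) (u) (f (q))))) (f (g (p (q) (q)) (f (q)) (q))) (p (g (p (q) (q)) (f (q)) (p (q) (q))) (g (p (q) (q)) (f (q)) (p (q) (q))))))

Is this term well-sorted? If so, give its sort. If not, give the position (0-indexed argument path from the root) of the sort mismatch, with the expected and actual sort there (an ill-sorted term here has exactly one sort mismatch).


          (q) : A
          (u) : B
          (q) : A
        (g (q) (u) (q)) : A
          (q) : A
        (f (q)) : B
          (q) : A
          (u) : B
          (q) : A
        (g (q) (u) (q)) : A
      (g (g (q) (u) (q)) (f (q)) (g (q) (u) (q))) : A
          (q) : A
          (u) : B
          (q) : A
        (g (q) (u) (q)) : A
      (f (g (q) (u) (q))) : B
          (q) : A
          (q) : A
        (p (q) (q)) : A
          (q) : A
          (u) : B
            (q) : A
          (f (q)) : B
        (g (q) (u) (f (q))) : ✗ arg 2 at [0, 0, 2, 1, 2] has sort B, expected A
          (q) : A
          (q) : A
        (p (q) (q)) : A
          (q) : A
        (f (q)) : B
        (q) : A
      (g (p (q) (q)) (f (q)) (q)) : A
    (f (g (p (q) (q)) (f (q)) (q))) : B
          (q) : A
          (q) : A
        (p (q) (q)) : A
          (q) : A
        (f (q)) : B
          (q) : A
          (q) : A
        (p (q) (q)) : A
      (g (p (q) (q)) (f (q)) (p (q) (q))) : A
          (q) : A
          (q) : A
        (p (q) (q)) : A
          (q) : A
        (f (q)) : B
          (q) : A
          (q) : A
        (p (q) (q)) : A
      (g (p (q) (q)) (f (q)) (p (q) (q))) : A
    (p (g (p (q) (q)) (f (q)) (p (q) (q))) (g (p (q) (q)) (f (q)) (p (q) (q)))) : A

ill-sorted at position [0, 0, 2, 1, 2]: expected A, got B


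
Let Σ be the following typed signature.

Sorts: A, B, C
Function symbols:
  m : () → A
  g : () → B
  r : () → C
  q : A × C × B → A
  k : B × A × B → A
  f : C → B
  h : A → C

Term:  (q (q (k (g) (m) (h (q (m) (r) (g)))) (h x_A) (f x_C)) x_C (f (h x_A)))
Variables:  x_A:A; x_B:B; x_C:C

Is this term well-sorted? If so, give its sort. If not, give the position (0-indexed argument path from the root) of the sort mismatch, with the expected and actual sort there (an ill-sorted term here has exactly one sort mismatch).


      (g) : B
      (m) : A
          (m) : A
          (r) : C
          (g) : B
        (q (m) (r) (g)) : A
      (h (q (m) (r) (g))) : C
    (k (g) (m) (h (q (m) (r) (g)))) : ✗ arg 2 at [0, 0, 2] has sort C, expected B
      x_A : A
    (h x_A) : C
      x_C : C
    (f x_C) : B
  x_C : C
      x_A : A
    (h x_A) : C
  (f (h x_A)) : B

ill-sorted at position [0, 0, 2]: expected B, got C


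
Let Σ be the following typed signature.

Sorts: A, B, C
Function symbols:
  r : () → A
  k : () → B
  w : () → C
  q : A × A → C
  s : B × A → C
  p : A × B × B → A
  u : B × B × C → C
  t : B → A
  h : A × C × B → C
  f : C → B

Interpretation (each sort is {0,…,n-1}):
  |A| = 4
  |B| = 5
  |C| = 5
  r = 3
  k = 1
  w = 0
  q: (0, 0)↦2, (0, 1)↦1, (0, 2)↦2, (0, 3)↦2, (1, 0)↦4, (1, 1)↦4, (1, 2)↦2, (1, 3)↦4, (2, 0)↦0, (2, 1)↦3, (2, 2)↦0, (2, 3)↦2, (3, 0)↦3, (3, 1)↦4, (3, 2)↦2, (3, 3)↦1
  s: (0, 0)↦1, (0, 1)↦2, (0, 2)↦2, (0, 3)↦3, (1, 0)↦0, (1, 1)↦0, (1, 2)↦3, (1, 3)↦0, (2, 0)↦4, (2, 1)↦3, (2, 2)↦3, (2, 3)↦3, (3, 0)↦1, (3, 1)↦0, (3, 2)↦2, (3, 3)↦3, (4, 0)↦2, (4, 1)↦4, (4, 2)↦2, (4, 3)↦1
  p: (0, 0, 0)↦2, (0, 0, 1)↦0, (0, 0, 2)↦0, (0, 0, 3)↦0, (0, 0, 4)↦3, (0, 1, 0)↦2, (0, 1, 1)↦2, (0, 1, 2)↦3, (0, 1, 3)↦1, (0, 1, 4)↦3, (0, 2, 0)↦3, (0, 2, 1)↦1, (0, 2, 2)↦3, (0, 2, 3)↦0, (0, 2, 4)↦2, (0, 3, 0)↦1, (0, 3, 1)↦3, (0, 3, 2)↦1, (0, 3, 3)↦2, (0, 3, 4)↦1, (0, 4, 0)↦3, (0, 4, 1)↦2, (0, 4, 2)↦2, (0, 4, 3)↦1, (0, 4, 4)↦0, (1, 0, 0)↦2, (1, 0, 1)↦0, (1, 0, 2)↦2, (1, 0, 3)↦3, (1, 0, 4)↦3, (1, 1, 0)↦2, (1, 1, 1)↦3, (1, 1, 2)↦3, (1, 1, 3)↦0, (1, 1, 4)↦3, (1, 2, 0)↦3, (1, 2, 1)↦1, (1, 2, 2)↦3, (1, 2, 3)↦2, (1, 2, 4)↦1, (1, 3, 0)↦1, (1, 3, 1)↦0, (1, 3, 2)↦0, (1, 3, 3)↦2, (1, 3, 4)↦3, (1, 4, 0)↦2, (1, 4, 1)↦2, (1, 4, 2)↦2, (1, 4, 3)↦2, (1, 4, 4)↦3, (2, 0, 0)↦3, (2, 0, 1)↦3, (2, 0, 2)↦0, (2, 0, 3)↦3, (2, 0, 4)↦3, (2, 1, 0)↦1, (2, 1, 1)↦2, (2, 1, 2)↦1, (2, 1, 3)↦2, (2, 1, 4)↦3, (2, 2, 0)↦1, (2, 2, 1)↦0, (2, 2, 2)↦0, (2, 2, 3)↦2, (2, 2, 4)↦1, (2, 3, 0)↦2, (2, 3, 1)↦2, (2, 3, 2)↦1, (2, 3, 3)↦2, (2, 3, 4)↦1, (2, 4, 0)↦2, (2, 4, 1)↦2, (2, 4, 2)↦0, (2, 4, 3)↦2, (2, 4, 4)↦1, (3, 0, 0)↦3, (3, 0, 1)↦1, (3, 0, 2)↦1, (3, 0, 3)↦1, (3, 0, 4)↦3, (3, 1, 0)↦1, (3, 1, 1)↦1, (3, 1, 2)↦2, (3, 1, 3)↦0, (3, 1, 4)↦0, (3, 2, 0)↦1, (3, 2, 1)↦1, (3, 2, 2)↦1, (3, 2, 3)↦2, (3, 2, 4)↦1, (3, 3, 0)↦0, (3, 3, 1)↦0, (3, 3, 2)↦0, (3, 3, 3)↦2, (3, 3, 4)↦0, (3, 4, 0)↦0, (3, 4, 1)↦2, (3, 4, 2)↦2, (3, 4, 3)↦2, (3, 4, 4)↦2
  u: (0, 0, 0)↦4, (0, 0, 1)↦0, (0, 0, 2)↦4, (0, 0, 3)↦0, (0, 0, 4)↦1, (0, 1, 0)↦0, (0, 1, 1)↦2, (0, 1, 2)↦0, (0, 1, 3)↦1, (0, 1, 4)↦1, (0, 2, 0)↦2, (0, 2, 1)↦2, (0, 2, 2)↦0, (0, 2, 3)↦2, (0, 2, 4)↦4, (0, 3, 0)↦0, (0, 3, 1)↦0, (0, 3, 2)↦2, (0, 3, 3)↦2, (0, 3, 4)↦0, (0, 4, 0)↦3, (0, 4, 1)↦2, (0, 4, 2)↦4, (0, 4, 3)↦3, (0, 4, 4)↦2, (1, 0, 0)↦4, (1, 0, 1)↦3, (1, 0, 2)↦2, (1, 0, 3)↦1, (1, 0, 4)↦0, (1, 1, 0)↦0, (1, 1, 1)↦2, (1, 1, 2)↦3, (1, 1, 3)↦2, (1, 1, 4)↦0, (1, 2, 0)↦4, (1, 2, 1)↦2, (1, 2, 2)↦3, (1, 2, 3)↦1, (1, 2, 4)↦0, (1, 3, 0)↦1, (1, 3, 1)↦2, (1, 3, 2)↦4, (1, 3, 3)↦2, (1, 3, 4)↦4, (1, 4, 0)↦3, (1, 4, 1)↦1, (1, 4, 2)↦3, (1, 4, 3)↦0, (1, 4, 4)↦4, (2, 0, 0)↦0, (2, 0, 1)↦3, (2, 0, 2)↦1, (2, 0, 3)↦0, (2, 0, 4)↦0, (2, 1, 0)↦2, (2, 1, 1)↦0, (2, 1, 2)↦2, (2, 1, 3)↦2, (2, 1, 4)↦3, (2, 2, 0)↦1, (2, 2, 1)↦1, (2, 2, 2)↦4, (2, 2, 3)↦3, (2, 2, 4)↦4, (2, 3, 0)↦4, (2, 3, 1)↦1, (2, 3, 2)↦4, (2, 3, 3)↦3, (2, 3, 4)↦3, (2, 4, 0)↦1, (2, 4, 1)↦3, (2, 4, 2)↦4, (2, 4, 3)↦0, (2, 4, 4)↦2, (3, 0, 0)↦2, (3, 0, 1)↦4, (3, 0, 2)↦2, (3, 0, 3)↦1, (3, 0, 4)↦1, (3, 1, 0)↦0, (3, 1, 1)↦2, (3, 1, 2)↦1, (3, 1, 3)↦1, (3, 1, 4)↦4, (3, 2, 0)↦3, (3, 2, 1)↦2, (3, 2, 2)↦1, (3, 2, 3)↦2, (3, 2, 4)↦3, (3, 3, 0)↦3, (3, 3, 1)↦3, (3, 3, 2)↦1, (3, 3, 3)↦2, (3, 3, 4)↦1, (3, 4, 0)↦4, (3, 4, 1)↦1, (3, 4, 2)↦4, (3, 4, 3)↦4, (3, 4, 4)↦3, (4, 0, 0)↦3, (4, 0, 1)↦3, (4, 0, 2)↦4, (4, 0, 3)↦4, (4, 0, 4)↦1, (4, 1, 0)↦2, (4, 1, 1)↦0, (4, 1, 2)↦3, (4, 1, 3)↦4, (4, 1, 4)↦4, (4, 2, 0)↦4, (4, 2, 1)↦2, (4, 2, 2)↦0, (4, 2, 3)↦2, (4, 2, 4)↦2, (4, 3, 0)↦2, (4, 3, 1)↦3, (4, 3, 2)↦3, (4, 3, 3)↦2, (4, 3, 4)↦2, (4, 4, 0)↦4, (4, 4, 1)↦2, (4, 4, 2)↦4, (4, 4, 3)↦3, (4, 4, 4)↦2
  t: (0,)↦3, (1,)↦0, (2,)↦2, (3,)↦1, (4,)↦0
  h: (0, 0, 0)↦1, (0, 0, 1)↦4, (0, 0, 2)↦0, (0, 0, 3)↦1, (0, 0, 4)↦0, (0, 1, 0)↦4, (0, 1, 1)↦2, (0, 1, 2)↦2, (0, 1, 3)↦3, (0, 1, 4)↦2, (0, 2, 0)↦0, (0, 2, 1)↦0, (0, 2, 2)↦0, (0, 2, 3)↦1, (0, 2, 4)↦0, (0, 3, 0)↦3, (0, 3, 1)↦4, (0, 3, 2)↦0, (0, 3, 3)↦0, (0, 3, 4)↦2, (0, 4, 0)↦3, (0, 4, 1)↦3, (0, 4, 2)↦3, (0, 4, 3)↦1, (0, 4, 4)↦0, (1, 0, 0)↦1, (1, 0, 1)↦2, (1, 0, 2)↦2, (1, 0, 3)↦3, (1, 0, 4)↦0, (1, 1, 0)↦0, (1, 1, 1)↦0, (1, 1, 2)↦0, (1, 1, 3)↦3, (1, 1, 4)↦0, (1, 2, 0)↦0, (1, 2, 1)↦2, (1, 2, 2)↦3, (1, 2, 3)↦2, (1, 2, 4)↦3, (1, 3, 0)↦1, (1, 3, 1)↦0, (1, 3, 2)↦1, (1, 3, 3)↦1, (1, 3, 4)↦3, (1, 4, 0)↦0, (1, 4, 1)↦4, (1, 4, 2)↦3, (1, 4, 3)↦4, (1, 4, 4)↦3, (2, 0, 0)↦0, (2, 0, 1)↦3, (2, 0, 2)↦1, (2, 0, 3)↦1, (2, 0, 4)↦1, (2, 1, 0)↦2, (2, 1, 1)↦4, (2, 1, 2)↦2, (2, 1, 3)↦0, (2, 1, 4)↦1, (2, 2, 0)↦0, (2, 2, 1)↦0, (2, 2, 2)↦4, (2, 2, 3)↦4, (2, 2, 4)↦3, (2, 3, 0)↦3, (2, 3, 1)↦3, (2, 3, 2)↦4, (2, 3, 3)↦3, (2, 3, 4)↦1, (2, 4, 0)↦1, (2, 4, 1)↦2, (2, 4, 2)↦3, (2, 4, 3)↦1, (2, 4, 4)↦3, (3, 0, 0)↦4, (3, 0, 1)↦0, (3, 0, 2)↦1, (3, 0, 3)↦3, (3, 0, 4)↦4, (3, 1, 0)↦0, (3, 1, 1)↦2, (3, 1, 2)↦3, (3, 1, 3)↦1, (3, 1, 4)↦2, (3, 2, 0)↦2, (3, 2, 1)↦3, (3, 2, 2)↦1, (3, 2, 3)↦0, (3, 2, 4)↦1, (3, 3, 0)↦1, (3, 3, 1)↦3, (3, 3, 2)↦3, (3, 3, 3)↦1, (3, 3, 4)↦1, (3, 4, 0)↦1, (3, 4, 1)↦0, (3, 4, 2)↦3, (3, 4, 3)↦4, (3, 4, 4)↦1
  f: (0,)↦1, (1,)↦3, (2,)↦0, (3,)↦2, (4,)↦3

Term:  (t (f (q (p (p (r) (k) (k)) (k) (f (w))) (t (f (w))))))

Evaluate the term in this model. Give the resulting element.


  r = 3
  k = 1
  k = 1
  (p (r) (k) (k)) = p(3, 1, 1) = 1
  k = 1
  w = 0
  (f (w)) = f(0,) = 1
  (p (p (r) (k) (k)) (k) (f (w))) = p(1, 1, 1) = 3
  w = 0
  (f (w)) = f(0,) = 1
  (t (f (w))) = t(1,) = 0
  (q (p (p (r) (k) (k)) (k) (f (w))) (t (f (w)))) = q(3, 0) = 3
  (f (q (p (p (r) (k) (k)) (k) (f (w))) (t (f (w))))) = f(3,) = 2
  (t (f (q (p (p (r) (k) (k)) (k) (f (w))) (t (f (w)))))) = t(2,) = 2

value = 2


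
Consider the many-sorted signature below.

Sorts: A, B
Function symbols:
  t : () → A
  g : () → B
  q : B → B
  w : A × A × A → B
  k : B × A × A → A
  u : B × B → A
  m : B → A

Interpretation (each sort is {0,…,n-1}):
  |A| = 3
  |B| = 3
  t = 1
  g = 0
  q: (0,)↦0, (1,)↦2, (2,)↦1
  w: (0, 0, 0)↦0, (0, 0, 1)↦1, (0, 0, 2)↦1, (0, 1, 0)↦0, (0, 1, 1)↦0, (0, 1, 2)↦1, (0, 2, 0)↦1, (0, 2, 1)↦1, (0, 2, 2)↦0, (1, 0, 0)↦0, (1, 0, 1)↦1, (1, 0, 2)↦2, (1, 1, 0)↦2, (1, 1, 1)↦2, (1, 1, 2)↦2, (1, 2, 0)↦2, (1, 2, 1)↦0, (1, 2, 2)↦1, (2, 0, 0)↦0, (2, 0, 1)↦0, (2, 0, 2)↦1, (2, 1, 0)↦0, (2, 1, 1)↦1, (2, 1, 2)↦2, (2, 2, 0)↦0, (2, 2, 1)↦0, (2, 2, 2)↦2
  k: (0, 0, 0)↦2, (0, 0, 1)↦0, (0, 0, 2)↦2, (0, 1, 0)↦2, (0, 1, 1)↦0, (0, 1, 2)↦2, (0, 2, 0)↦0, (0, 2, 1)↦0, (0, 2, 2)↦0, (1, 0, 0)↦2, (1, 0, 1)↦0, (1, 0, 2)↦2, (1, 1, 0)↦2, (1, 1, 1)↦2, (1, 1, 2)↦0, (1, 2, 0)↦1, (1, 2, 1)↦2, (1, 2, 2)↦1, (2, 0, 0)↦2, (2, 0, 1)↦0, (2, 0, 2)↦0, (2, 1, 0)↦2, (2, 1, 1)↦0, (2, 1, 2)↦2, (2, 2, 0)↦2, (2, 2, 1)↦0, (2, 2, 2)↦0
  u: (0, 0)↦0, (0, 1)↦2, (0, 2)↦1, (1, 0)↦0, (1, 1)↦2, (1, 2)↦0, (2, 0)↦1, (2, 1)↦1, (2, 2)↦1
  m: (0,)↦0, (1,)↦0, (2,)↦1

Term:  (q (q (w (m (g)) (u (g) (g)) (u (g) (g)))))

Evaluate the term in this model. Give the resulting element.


value = 0

  g = 0
  (m (g)) = m(0,) = 0
  g = 0
  g = 0
  (u (g) (g)) = u(0, 0) = 0
  g = 0
  g = 0
  (u (g) (g)) = u(0, 0) = 0
  (w (m (g)) (u (g) (g)) (u (g) (g))) = w(0, 0, 0) = 0
  (q (w (m (g)) (u (g) (g)) (u (g) (g)))) = q(0,) = 0
  (q (q (w (m (g)) (u (g) (g)) (u (g) (g))))) = q(0,) = 0


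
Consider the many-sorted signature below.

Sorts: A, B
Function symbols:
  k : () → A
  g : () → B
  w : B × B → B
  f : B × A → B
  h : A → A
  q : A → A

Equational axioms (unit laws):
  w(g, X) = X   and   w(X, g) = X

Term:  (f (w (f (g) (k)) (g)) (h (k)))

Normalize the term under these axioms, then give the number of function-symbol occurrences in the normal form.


1. (f (w (f (g) (k)) (g)) (h (k)))  →  (f (f (g) (k)) (h (k)))
normal form: (f (f (g) (k)) (h (k)))

size = 6


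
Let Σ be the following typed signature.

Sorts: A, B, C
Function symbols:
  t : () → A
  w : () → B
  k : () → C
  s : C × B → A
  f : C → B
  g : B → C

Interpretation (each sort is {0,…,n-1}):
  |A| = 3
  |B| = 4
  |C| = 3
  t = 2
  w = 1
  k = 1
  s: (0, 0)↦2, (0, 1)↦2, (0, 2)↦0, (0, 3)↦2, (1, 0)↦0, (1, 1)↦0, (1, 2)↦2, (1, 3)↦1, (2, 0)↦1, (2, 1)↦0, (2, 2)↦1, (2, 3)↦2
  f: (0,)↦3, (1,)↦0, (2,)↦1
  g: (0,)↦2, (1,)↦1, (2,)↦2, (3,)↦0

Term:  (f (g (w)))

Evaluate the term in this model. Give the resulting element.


value = 0

  w = 1
  (g (w)) = g(1,) = 1
  (f (g (w))) = f(1,) = 0


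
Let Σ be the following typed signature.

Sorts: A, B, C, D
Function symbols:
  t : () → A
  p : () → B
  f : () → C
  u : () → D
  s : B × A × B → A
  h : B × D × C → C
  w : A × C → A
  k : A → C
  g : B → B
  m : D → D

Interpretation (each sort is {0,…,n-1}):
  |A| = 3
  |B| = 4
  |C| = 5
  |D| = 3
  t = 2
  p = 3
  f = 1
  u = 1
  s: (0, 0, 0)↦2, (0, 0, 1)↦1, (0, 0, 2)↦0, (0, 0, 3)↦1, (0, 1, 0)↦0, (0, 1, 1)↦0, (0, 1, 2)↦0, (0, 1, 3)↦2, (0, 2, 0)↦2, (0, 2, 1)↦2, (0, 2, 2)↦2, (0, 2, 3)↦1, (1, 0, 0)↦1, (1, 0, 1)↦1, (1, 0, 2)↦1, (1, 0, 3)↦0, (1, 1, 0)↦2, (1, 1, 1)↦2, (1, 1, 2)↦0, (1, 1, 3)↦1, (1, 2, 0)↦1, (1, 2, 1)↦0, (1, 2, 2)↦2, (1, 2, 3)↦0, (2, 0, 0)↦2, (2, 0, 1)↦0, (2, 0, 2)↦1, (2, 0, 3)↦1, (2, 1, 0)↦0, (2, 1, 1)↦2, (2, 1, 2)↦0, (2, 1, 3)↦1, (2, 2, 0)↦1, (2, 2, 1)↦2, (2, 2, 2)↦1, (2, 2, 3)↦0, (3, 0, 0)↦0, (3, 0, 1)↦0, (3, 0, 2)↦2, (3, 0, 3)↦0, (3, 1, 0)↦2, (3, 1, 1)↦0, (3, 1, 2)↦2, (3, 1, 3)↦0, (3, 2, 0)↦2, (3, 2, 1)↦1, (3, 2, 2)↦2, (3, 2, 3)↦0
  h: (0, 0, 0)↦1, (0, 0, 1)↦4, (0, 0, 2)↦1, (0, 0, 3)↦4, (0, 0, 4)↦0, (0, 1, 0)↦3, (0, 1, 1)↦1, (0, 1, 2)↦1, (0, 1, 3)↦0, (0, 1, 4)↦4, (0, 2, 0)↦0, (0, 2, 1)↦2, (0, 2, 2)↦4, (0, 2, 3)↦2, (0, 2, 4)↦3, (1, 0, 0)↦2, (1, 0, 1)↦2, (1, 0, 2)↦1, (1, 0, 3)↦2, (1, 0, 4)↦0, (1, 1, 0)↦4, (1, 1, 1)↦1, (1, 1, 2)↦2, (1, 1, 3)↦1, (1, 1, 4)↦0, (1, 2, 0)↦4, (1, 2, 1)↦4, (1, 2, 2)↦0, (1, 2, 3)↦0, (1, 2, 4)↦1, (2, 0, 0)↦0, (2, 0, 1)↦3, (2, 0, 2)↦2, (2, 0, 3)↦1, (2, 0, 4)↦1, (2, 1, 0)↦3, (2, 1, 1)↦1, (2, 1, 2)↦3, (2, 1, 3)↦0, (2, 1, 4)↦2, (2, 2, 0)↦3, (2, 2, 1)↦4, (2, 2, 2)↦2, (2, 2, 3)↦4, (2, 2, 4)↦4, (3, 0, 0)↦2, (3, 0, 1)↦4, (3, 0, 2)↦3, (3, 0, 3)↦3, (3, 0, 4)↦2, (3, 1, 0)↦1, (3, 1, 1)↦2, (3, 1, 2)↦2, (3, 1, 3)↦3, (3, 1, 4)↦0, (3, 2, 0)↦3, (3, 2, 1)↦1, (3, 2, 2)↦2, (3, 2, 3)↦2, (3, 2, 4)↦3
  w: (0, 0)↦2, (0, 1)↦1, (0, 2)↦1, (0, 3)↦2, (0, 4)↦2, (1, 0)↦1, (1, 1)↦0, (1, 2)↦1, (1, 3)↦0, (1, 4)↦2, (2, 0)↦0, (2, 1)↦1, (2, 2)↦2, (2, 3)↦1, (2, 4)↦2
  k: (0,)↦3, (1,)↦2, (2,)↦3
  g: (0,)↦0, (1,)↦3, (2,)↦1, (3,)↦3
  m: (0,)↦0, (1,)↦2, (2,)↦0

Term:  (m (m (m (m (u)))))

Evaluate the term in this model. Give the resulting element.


value = 0

  u = 1
  (m (u)) = m(1,) = 2
  (m (m (u))) = m(2,) = 0
  (m (m (m (u)))) = m(0,) = 0
  (m (m (m (m (u))))) = m(0,) = 0


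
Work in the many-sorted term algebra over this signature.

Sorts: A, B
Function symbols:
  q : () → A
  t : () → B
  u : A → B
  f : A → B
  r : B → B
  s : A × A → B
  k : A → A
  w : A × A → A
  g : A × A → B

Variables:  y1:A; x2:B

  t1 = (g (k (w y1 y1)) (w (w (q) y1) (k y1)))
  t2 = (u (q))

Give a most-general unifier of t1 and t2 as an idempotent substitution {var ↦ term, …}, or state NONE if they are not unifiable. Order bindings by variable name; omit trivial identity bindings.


NONE (not unifiable)

head clash or occurs-check failure — not unifiable


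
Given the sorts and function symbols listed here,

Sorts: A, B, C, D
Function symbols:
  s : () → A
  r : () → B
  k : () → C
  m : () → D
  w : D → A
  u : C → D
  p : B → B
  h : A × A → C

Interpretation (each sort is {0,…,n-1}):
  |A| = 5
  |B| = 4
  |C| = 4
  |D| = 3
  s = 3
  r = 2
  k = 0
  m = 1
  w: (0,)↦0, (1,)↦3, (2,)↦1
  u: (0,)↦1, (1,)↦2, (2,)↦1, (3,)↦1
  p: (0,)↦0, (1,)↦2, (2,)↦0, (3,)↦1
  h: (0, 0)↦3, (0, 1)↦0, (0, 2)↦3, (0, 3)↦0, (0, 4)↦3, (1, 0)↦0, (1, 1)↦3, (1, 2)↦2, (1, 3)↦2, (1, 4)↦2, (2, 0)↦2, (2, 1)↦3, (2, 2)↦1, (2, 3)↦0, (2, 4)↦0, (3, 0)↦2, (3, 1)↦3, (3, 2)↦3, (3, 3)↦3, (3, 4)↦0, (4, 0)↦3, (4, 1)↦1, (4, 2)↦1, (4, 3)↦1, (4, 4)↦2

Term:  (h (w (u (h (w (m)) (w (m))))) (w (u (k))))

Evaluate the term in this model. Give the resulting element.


  m = 1
  (w (m)) = w(1,) = 3
  m = 1
  (w (m)) = w(1,) = 3
  (h (w (m)) (w (m))) = h(3, 3) = 3
  (u (h (w (m)) (w (m)))) = u(3,) = 1
  (w (u (h (w (m)) (w (m))))) = w(1,) = 3
  k = 0
  (u (k)) = u(0,) = 1
  (w (u (k))) = w(1,) = 3
  (h (w (u (h (w (m)) (w (m))))) (w (u (k)))) = h(3, 3) = 3

value = 3


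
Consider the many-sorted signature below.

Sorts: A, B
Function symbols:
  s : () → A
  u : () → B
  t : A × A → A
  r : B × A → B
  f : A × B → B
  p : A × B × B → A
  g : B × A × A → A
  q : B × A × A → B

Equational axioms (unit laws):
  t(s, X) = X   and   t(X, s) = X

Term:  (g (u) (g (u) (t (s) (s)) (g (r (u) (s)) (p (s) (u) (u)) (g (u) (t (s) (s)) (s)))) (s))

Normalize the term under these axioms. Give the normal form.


1. (g (u) (g (u) (t (s) (s)) (g (r (u) (s)) (p (s) (u) (u)) (g (u) (t (s) (s)) (s)))) (s))  →  (g (u) (g (u) (s) (g (r (u) (s)) (p (s) (u) (u)) (g (u) (t (s) (s)) (s)))) (s))
2. (g (u) (g (u) (s) (g (r (u) (s)) (p (s) (u) (u)) (g (u) (t (s) (s)) (s)))) (s))  →  (g (u) (g (u) (s) (g (r (u) (s)) (p (s) (u) (u)) (g (u) (s) (s)))) (s))

normal form = (g (u) (g (u) (s) (g (r (u) (s)) (p (s) (u) (u)) (g (u) (s) (s)))) (s))


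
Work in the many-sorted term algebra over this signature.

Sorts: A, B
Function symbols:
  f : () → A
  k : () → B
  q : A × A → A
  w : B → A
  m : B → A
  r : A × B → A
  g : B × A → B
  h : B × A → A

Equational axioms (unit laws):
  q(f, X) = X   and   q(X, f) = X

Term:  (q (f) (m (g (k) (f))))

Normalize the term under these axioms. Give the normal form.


1. (q (f) (m (g (k) (f))))  →  (m (g (k) (f)))

normal form = (m (g (k) (f)))


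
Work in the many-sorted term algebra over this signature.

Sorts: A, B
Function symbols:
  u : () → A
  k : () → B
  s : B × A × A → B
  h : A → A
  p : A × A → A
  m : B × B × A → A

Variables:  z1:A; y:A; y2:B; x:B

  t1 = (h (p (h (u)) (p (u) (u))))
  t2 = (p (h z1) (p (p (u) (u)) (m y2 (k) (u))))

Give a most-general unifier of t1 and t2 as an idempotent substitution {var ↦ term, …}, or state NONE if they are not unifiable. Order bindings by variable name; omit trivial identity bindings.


NONE (not unifiable)

head clash or occurs-check failure — not unifiable


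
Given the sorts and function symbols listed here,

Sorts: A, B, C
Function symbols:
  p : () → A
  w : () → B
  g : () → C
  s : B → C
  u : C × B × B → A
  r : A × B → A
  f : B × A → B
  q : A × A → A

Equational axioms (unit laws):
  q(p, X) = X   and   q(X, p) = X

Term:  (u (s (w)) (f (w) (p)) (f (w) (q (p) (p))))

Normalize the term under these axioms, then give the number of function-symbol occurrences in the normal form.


1. (u (s (w)) (f (w) (p)) (f (w) (q (p) (p))))  →  (u (s (w)) (f (w) (p)) (f (w) (p)))
normal form: (u (s (w)) (f (w) (p)) (f (w) (p)))

size = 9


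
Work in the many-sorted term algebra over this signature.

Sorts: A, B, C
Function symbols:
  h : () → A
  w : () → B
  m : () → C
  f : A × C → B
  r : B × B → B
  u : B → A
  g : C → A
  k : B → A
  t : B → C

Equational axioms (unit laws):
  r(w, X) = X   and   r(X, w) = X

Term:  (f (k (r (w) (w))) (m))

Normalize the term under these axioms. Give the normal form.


1. (f (k (r (w) (w))) (m))  →  (f (k (w)) (m))

normal form = (f (k (w)) (m))


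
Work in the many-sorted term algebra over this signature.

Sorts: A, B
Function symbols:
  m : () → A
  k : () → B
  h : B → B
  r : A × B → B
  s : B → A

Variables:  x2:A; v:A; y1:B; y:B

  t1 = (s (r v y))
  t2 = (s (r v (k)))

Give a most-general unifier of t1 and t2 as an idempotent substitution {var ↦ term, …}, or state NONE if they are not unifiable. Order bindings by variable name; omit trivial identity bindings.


{y ↦ (k)}


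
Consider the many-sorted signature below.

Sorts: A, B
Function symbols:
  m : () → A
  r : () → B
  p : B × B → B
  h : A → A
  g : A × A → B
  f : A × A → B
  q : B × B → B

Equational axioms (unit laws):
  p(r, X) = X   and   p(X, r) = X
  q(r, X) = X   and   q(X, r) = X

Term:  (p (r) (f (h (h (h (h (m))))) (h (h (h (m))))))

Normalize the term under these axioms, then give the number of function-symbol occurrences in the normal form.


size = 10

1. (p (r) (f (h (h (h (h (m))))) (h (h (h (m))))))  →  (f (h (h (h (h (m))))) (h (h (h (m)))))
normal form: (f (h (h (h (h (m))))) (h (h (h (m)))))


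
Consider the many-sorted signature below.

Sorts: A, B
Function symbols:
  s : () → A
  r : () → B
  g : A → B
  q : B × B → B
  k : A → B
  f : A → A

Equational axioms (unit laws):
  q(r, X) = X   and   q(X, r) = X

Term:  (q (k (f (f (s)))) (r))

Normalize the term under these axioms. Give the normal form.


normal form = (k (f (f (s))))

1. (q (k (f (f (s)))) (r))  →  (k (f (f (s))))


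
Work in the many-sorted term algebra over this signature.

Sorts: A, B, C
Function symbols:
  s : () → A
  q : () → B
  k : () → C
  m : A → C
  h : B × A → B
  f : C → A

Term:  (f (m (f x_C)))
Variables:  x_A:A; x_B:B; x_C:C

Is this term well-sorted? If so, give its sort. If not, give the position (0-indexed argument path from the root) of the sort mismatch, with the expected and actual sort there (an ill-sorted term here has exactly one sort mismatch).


well-sorted; sort = A

      x_C : C
    (f x_C) : A
  (m (f x_C)) : C
(f (m (f x_C))) : A


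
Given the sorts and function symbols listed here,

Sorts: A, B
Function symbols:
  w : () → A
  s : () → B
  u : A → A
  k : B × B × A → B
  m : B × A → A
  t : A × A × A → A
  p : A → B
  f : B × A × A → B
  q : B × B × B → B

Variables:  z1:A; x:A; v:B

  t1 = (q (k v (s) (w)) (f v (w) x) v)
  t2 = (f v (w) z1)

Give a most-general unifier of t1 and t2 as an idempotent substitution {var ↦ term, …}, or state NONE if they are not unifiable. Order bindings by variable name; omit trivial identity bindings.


head clash or occurs-check failure — not unifiable

NONE (not unifiable)


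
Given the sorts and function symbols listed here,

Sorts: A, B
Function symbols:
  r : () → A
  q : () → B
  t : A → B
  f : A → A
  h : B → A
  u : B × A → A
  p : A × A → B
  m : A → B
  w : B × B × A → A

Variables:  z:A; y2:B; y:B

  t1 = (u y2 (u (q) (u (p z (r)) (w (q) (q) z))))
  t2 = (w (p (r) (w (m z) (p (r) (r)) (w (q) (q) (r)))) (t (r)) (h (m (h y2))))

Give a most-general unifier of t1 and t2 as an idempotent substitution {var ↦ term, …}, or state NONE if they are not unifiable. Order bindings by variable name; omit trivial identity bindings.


head clash or occurs-check failure — not unifiable

NONE (not unifiable)


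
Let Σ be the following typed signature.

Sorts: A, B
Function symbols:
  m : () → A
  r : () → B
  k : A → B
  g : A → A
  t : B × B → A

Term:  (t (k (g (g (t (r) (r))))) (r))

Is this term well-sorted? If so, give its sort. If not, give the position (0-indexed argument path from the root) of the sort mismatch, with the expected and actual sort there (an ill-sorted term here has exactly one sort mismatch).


          (r) : B
          (r) : B
        (t (r) (r)) : A
      (g (t (r) (r))) : A
    (g (g (t (r) (r)))) : A
  (k (g (g (t (r) (r))))) : B
  (r) : B
(t (k (g (g (t (r) (r))))) (r)) : A

well-sorted; sort = A


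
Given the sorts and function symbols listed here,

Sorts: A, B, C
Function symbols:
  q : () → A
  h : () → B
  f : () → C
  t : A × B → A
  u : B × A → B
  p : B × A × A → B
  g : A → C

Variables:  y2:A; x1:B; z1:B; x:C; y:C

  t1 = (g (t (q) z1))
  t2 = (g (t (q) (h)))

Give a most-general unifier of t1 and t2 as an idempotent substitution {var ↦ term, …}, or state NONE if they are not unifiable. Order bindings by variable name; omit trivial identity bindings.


{z1 ↦ (h)}


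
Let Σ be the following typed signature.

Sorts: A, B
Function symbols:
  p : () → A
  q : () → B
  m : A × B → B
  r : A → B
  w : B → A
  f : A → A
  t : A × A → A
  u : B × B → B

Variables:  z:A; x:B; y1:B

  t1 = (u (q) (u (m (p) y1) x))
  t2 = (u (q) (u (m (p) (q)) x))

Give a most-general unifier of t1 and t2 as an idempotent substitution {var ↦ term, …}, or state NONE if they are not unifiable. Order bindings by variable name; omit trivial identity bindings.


{y1 ↦ (q)}


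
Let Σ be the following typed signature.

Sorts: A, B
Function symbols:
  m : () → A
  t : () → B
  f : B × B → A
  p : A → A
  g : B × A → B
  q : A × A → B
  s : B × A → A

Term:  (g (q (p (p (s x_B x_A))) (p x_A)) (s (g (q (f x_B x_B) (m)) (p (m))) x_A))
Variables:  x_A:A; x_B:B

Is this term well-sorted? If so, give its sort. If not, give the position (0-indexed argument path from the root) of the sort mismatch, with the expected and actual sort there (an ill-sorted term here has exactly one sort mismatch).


          x_B : B
          x_A : A
        (s x_B x_A) : A
      (p (s x_B x_A)) : A
    (p (p (s x_B x_A))) : A
      x_A : A
    (p x_A) : A
  (q (p (p (s x_B x_A))) (p x_A)) : B
          x_B : B
          x_B : B
        (f x_B x_B) : A
        (m) : A
      (q (f x_B x_B) (m)) : B
        (m) : A
      (p (m)) : A
    (g (q (f x_B x_B) (m)) (p (m))) : B
    x_A : A
  (s (g (q (f x_B x_B) (m)) (p (m))) x_A) : A
(g (q (p (p (s x_B x_A))) (p x_A)) (s (g (q (f x_B x_B) (m)) (p (m))) x_A)) : B

well-sorted; sort = B


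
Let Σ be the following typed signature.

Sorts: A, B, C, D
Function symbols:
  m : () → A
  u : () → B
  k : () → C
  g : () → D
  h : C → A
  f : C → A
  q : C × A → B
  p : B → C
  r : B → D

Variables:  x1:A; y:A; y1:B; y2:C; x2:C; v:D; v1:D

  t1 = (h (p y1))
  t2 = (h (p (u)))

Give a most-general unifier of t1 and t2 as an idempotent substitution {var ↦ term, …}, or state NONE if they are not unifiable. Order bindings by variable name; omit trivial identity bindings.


{y1 ↦ (u)}


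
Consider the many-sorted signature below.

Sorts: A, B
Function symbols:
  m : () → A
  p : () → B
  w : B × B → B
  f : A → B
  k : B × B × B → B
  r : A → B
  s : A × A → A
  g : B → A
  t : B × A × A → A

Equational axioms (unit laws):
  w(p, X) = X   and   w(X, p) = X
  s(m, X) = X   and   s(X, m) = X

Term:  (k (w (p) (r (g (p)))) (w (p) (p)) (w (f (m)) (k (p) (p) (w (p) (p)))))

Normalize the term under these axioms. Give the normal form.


1. (k (w (p) (r (g (p)))) (w (p) (p)) (w (f (m)) (k (p) (p) (w (p) (p)))))  →  (k (r (g (p))) (w (p) (p)) (w (f (m)) (k (p) (p) (w (p) (p)))))
2. (k (r (g (p))) (w (p) (p)) (w (f (m)) (k (p) (p) (w (p) (p)))))  →  (k (r (g (p))) (p) (w (f (m)) (k (p) (p) (w (p) (p)))))
3. (k (r (g (p))) (p) (w (f (m)) (k (p) (p) (w (p) (p)))))  →  (k (r (g (p))) (p) (w (f (m)) (k (p) (p) (p))))

normal form = (k (r (g (p))) (p) (w (f (m)) (k (p) (p) (p))))


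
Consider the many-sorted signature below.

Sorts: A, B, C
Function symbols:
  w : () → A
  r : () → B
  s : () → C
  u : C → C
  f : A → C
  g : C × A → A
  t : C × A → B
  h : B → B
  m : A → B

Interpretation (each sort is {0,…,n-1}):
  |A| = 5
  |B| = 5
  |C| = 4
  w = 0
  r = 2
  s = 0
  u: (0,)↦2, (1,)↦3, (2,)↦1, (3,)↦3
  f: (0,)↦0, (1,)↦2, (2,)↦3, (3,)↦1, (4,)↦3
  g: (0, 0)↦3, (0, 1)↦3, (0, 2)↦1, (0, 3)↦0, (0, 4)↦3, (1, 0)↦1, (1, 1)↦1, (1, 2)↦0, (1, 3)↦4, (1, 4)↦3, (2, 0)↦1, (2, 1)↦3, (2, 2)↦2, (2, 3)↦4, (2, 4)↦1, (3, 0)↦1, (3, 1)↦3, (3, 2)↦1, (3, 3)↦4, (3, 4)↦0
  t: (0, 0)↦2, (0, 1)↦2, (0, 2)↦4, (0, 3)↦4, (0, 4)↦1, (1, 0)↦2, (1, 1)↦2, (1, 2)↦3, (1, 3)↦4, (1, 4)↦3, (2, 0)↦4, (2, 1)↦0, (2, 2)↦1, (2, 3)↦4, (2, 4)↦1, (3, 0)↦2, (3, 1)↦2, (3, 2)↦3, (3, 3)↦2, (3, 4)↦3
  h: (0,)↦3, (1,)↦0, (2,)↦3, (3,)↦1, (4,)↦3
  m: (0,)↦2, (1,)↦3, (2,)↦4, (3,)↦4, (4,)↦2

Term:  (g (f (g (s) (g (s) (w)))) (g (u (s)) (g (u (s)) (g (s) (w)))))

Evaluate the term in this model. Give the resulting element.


  s = 0
  s = 0
  w = 0
  (g (s) (w)) = g(0, 0) = 3
  (g (s) (g (s) (w))) = g(0, 3) = 0
  (f (g (s) (g (s) (w)))) = f(0,) = 0
  s = 0
  (u (s)) = u(0,) = 2
  s = 0
  (u (s)) = u(0,) = 2
  s = 0
  w = 0
  (g (s) (w)) = g(0, 0) = 3
  (g (u (s)) (g (s) (w))) = g(2, 3) = 4
  (g (u (s)) (g (u (s)) (g (s) (w)))) = g(2, 4) = 1
  (g (f (g (s) (g (s) (w)))) (g (u (s)) (g (u (s)) (g (s) (w))))) = g(0, 1) = 3

value = 3
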